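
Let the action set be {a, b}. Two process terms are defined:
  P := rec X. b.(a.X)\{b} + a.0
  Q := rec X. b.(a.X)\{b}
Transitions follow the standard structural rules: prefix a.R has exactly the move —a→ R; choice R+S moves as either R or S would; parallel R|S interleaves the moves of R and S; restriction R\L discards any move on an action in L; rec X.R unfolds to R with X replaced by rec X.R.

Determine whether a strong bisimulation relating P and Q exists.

not bisimilar

P's transition system — 5 states:
  p0 = rec X. b.(a.X)\{b} + a.0 | -a-> p1, -b-> p2
  p1 = 0 | ·
  p2 = (a.(rec X. b.(a.X)\{b} + a.0))\{b} | -a-> p3
  p3 = (rec X. b.(a.X)\{b} + a.0)\{b} | -a-> p4
  p4 = 0\{b} | ·
Q's transition system — 3 states:
  q0 = rec X. b.(a.X)\{b} | -b-> q1
  q1 = (a.(rec X. b.(a.X)\{b}))\{b} | -a-> q2
  q2 = (rec X. b.(a.X)\{b})\{b} | ·
Bisimilarity quotient blocks:
  B0 = {p0}
  B1 = {p1, p4, q2}
  B2 = {p2}
  B3 = {p3, q1}
  B4 = {q0}
p0 ∈ B0, q0 ∈ B4 → different blocks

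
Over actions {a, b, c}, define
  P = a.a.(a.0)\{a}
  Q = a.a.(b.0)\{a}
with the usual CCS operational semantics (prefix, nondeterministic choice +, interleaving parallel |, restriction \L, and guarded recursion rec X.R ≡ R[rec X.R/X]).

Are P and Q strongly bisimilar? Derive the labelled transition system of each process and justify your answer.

not bisimilar

P's transition system — 3 states:
  u0 = a.a.(a.0)\{a} → =a=> u1
  u1 = a.(a.0)\{a} → =a=> u2
  u2 = (a.0)\{a} → ∅
Q's transition system — 4 states:
  v0 = a.a.(b.0)\{a} → =a=> v1
  v1 = a.(b.0)\{a} → =a=> v2
  v2 = (b.0)\{a} → =b=> v3
  v3 = 0\{a} → ∅
Coarsest stable partition (strong bisimilarity classes):
  B0 = {u0}
  B1 = {u1}
  B2 = {u2, v3}
  B3 = {v0}
  B4 = {v1}
  B5 = {v2}
u0 ∈ B0, v0 ∈ B3 → different blocks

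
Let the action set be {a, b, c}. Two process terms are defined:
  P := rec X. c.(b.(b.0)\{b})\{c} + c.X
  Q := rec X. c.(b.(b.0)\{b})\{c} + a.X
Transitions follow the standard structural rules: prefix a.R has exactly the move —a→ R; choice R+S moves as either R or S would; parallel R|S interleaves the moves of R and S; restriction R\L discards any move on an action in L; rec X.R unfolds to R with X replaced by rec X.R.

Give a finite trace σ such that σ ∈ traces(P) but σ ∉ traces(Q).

P's transition system — 3 states:
  m0 = rec X. c.(b.(b.0)\{b})\{c} + c.X :: ··c··> m0, ··c··> m1
  m1 = (b.(b.0)\{b})\{c} :: ··b··> m2
  m2 = (b.0)\{b}\{c} :: ·
Q's transition system — 3 states:
  n0 = rec X. c.(b.(b.0)\{b})\{c} + a.X :: ··a··> n0, ··c··> n1
  n1 = (b.(b.0)\{b})\{c} :: ··b··> n2
  n2 = (b.0)\{b}\{c} :: ·
Executing cc from P (initial set {m0}):
  after c @ step 1: {m0, m1}
  after c @ step 2: {m0, m1}
  ✓ P
Executing cc from Q (initial set {n0}):
  after c @ step 1: {n1}
  after c @ step 2: ∅ (Q stuck)

cc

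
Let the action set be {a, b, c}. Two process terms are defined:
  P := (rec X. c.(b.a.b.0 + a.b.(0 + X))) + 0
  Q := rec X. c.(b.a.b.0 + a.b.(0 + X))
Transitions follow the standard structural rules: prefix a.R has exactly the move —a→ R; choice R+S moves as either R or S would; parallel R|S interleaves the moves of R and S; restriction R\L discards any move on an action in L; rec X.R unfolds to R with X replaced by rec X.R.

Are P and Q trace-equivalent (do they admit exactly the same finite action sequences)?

P's transition system — 7 states:
  p0 = (rec X. c.(b.a.b.0 + a.b.(0 + X))) + 0 has moves =c=> p1
  p1 = b.a.b.0 + a.b.(0 + (rec X. c.(b.a.b.0 + a.b.(0 + X)))) has moves =a=> p2, =b=> p3
  p2 = b.(0 + (rec X. c.(b.a.b.0 + a.b.(0 + X)))) has moves =b=> p4
  p3 = a.b.0 has moves =a=> p5
  p4 = 0 + (rec X. c.(b.a.b.0 + a.b.(0 + X))) has moves =c=> p1
  p5 = b.0 has moves =b=> p6
  p6 = 0 has moves stopped
Q's transition system — 7 states:
  q0 = rec X. c.(b.a.b.0 + a.b.(0 + X)) has moves =c=> q1
  q1 = b.a.b.0 + a.b.(0 + (rec X. c.(b.a.b.0 + a.b.(0 + X)))) has moves =a=> q2, =b=> q3
  q2 = b.(0 + (rec X. c.(b.a.b.0 + a.b.(0 + X)))) has moves =b=> q4
  q3 = a.b.0 has moves =a=> q5
  q4 = 0 + (rec X. c.(b.a.b.0 + a.b.(0 + X))) has moves =c=> q1
  q5 = b.0 has moves =b=> q6
  q6 = 0 has moves stopped
Bisimilarity quotient blocks:
  B0 = {p0, p4, q0, q4}
  B1 = {p1, q1}
  B2 = {p2, q2}
  B3 = {p3, q3}
  B4 = {p5, q5}
  B5 = {p6, q6}
p0 ∈ B0, q0 ∈ B0 → same block
Bisimilar ⇒ trace-equivalent.

traces(P) = traces(Q)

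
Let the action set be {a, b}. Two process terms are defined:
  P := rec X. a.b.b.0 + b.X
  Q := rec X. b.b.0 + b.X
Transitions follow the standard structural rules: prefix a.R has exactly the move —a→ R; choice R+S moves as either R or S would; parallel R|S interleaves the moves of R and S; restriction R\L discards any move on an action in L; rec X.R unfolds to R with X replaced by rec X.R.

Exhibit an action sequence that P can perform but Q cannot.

a

LTS(P): 4 reachable states
  s0 = rec X. a.b.b.0 + b.X ⊢ ··a··> s1, ··b··> s0
  s1 = b.b.0 ⊢ ··b··> s2
  s2 = b.0 ⊢ ··b··> s3
  s3 = 0 ⊢ ·
LTS(Q): 3 reachable states
  t0 = rec X. b.b.0 + b.X ⊢ ··b··> t0, ··b··> t1
  t1 = b.0 ⊢ ··b··> t2
  t2 = 0 ⊢ ·
Executing a from P (initial set {s0}):
  [1] a ⇒ {s1}
  ✓ P
Executing a from Q (initial set {t0}):
  [1] a ⇒ ∅ (Q stuck)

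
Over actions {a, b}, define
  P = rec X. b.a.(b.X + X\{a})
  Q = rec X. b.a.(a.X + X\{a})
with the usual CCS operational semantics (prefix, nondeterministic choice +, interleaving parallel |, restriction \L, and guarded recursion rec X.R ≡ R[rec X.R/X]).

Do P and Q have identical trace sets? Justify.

trace-distinct — witness ⟨babb⟩

Reachable graph of P (4 states):
  u0 = rec X. b.a.(b.X + X\{a}) :: —b→ u1
  u1 = a.(b.(rec X. b.a.(b.X + X\{a})) + (rec X. b.a.(b.X + X\{a}))\{a}) :: —a→ u2
  u2 = b.(rec X. b.a.(b.X + X\{a})) + (rec X. b.a.(b.X + X\{a}))\{a} :: —b→ u0, —b→ u3
  u3 = (a.(b.(rec X. b.a.(b.X + X\{a})) + (rec X. b.a.(b.X + X\{a}))\{a}))\{a} :: (no moves)
Reachable graph of Q (4 states):
  v0 = rec X. b.a.(a.X + X\{a}) :: —b→ v1
  v1 = a.(a.(rec X. b.a.(a.X + X\{a})) + (rec X. b.a.(a.X + X\{a}))\{a}) :: —a→ v2
  v2 = a.(rec X. b.a.(a.X + X\{a})) + (rec X. b.a.(a.X + X\{a}))\{a} :: —a→ v0, —b→ v3
  v3 = (a.(a.(rec X. b.a.(a.X + X\{a})) + (rec X. b.a.(a.X + X\{a}))\{a}))\{a} :: (no moves)
Run σ = ⟨babb⟩ on P: start {u0}
  after b @ step 1: {u1}
  after a @ step 2: {u2}
  after b @ step 3: {u0, u3}
  after b @ step 4: {u1}
  P completes σ.
Run σ = ⟨babb⟩ on Q: start {v0}
  after b @ step 1: {v1}
  after a @ step 2: {v2}
  after b @ step 3: {v3}
  after b @ step 4: ∅ (Q stuck)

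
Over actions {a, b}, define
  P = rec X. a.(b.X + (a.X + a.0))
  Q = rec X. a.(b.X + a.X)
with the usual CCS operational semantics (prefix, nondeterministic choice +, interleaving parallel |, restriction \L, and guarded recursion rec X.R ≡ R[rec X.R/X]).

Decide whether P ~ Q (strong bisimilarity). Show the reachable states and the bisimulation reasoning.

LTS(P): 3 reachable states
  s0 = rec X. a.(b.X + (a.X + a.0)) ⊢ ··a··> s1
  s1 = b.(rec X. a.(b.X + (a.X + a.0))) + (a.(rec X. a.(b.X + (a.X + a.0))) + a.0) ⊢ ··a··> s0, ··a··> s2, ··b··> s0
  s2 = 0 ⊢ (no moves)
LTS(Q): 2 reachable states
  t0 = rec X. a.(b.X + a.X) ⊢ ··a··> t1
  t1 = b.(rec X. a.(b.X + a.X)) + a.(rec X. a.(b.X + a.X)) ⊢ ··a··> t0, ··b··> t0
Coarsest stable partition (strong bisimilarity classes):
  B0 = {s0}
  B1 = {s1}
  B2 = {s2}
  B3 = {t0}
  B4 = {t1}
s0 ∈ B0, t0 ∈ B3 → different blocks

NO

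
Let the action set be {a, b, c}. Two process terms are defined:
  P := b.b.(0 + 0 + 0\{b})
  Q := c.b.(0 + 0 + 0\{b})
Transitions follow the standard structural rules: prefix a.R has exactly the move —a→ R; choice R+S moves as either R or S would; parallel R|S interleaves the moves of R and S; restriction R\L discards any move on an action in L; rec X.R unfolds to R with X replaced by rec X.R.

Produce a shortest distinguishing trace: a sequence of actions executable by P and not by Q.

Reachable graph of P (3 states):
  p0 = b.b.(0 + 0 + 0\{b}) :: ··b··> p1
  p1 = b.(0 + 0 + 0\{b}) :: ··b··> p2
  p2 = 0 + 0 + 0\{b} :: ∅
Reachable graph of Q (3 states):
  q0 = c.b.(0 + 0 + 0\{b}) :: ··c··> q1
  q1 = b.(0 + 0 + 0\{b}) :: ··b··> q2
  q2 = 0 + 0 + 0\{b} :: ∅
Executing b from P (initial set {p0}):
  [1] b ⇒ {p1}
  P completes σ.
Executing b from Q (initial set {q0}):
  [1] b ⇒ no successor for Q

b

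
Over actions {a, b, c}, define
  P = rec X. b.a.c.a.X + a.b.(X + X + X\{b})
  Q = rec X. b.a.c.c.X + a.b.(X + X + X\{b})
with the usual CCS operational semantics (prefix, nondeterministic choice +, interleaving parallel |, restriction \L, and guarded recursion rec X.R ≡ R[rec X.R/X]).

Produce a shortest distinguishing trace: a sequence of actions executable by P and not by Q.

baca

LTS(P): 7 reachable states
  s0 = rec X. b.a.c.a.X + a.b.(X + X + X\{b}) → ··a··> s1, ··b··> s2
  s1 = b.((rec X. b.a.c.a.X + a.b.(X + X + X\{b})) + (rec X. b.a.c.a.X + a.b.(X + X + X\{b})) + (rec X. b.a.c.a.X + a.b.(X + X + X\{b}))\{b}) → ··b··> s3
  s2 = a.c.a.(rec X. b.a.c.a.X + a.b.(X + X + X\{b})) → ··a··> s4
  s3 = (rec X. b.a.c.a.X + a.b.(X + X + X\{b})) + (rec X. b.a.c.a.X + a.b.(X + X + X\{b})) + (rec X. b.a.c.a.X + a.b.(X + X + X\{b}))\{b} → ··a··> s1, ··a··> s5, ··b··> s2
  s4 = c.a.(rec X. b.a.c.a.X + a.b.(X + X + X\{b})) → ··c··> s6
  s5 = (b.((rec X. b.a.c.a.X + a.b.(X + X + X\{b})) + (rec X. b.a.c.a.X + a.b.(X + X + X\{b})) + (rec X. b.a.c.a.X + a.b.(X + X + X\{b}))\{b}))\{b} → ∅
  s6 = a.(rec X. b.a.c.a.X + a.b.(X + X + X\{b})) → ··a··> s0
LTS(Q): 7 reachable states
  t0 = rec X. b.a.c.c.X + a.b.(X + X + X\{b}) → ··a··> t1, ··b··> t2
  t1 = b.((rec X. b.a.c.c.X + a.b.(X + X + X\{b})) + (rec X. b.a.c.c.X + a.b.(X + X + X\{b})) + (rec X. b.a.c.c.X + a.b.(X + X + X\{b}))\{b}) → ··b··> t3
  t2 = a.c.c.(rec X. b.a.c.c.X + a.b.(X + X + X\{b})) → ··a··> t4
  t3 = (rec X. b.a.c.c.X + a.b.(X + X + X\{b})) + (rec X. b.a.c.c.X + a.b.(X + X + X\{b})) + (rec X. b.a.c.c.X + a.b.(X + X + X\{b}))\{b} → ··a··> t1, ··a··> t5, ··b··> t2
  t4 = c.c.(rec X. b.a.c.c.X + a.b.(X + X + X\{b})) → ··c··> t6
  t5 = (b.((rec X. b.a.c.c.X + a.b.(X + X + X\{b})) + (rec X. b.a.c.c.X + a.b.(X + X + X\{b})) + (rec X. b.a.c.c.X + a.b.(X + X + X\{b}))\{b}))\{b} → ∅
  t6 = c.(rec X. b.a.c.c.X + a.b.(X + X + X\{b})) → ··c··> t0
Run σ = ⟨baca⟩ on P: start {s0}
  [1] b ⇒ {s2}
  [2] a ⇒ {s4}
  [3] c ⇒ {s6}
  [4] a ⇒ {s0}
  — P admits the full trace.
Run σ = ⟨baca⟩ on Q: start {t0}
  [1] b ⇒ {t2}
  [2] a ⇒ {t4}
  [3] c ⇒ {t6}
  [4] a ⇒ ∅  — Q cannot continue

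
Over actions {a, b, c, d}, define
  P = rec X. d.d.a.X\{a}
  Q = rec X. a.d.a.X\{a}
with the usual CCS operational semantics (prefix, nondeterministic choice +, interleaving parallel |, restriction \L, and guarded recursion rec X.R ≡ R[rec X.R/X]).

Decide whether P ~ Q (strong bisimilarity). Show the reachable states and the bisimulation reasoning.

not bisimilar

LTS(P): 6 reachable states
  u0 = rec X. d.d.a.X\{a} | -d-> u1
  u1 = d.a.(rec X. d.d.a.X\{a})\{a} | -d-> u2
  u2 = a.(rec X. d.d.a.X\{a})\{a} | -a-> u3
  u3 = (rec X. d.d.a.X\{a})\{a} | -d-> u4
  u4 = (d.a.(rec X. d.d.a.X\{a})\{a})\{a} | -d-> u5
  u5 = (a.(rec X. d.d.a.X\{a})\{a})\{a} | stopped
LTS(Q): 4 reachable states
  v0 = rec X. a.d.a.X\{a} | -a-> v1
  v1 = d.a.(rec X. a.d.a.X\{a})\{a} | -d-> v2
  v2 = a.(rec X. a.d.a.X\{a})\{a} | -a-> v3
  v3 = (rec X. a.d.a.X\{a})\{a} | stopped
Partition-refinement fixed point:
  B0 = {u0}
  B1 = {u1}
  B2 = {u2}
  B3 = {u3}
  B4 = {u4}
  B5 = {u5, v3}
  B6 = {v0}
  B7 = {v1}
  B8 = {v2}
u0 ∈ B0, v0 ∈ B6 → different blocks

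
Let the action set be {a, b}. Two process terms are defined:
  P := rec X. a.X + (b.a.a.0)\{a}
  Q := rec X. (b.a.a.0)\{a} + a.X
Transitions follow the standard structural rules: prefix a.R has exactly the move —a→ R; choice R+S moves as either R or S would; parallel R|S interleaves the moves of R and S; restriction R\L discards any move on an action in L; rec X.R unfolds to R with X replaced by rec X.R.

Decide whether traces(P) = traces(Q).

P's transition system — 2 states:
  s0 = rec X. a.X + (b.a.a.0)\{a} → -a-> s0, -b-> s1
  s1 = (a.a.0)\{a} → deadlocked
Q's transition system — 2 states:
  t0 = rec X. (b.a.a.0)\{a} + a.X → -a-> t0, -b-> t1
  t1 = (a.a.0)\{a} → deadlocked
Partition-refinement fixed point:
  B0 = {s0, t0}
  B1 = {s1, t1}
s0 ∈ B0, t0 ∈ B0 → same block
Bisimilar ⇒ trace-equivalent.

YES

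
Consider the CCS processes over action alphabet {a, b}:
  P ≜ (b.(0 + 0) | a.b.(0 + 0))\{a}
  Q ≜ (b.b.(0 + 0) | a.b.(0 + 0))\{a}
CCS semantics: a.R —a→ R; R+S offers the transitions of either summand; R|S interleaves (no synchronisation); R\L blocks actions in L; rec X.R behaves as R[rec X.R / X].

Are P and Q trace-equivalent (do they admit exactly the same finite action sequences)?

NO — witness ⟨bb⟩

Reachable graph of P (2 states):
  s0 = (b.(0 + 0) | a.b.(0 + 0))\{a} ⊢ =b=> s1
  s1 = ((0 + 0) | a.b.(0 + 0))\{a} ⊢ ∅
Reachable graph of Q (3 states):
  t0 = (b.b.(0 + 0) | a.b.(0 + 0))\{a} ⊢ =b=> t1
  t1 = (b.(0 + 0) | a.b.(0 + 0))\{a} ⊢ =b=> t2
  t2 = ((0 + 0) | a.b.(0 + 0))\{a} ⊢ ∅
Trace ⟨bb⟩ through Q, begin at {t0}:
  step 1 (b): {t1}
  step 2 (b): {t2}
  — Q admits the full trace.
Trace ⟨bb⟩ through P, begin at {s0}:
  step 1 (b): {s1}
  step 2 (b): no successor for P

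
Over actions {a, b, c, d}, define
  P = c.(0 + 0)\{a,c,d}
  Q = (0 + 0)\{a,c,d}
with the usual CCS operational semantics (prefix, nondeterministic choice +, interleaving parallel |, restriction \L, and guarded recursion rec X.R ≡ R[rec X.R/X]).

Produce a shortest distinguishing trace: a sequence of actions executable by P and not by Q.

Reachable graph of P (2 states):
  m0 = c.(0 + 0)\{a,c,d} has moves —c→ m1
  m1 = (0 + 0)\{a,c,d} has moves stopped
Reachable graph of Q (1 states):
  n0 = (0 + 0)\{a,c,d} has moves stopped
Run σ = ⟨c⟩ on P: start {m0}
  [1] c ⇒ {m1}
  — P admits the full trace.
Run σ = ⟨c⟩ on Q: start {n0}
  [1] c ⇒ ∅ (Q stuck)

c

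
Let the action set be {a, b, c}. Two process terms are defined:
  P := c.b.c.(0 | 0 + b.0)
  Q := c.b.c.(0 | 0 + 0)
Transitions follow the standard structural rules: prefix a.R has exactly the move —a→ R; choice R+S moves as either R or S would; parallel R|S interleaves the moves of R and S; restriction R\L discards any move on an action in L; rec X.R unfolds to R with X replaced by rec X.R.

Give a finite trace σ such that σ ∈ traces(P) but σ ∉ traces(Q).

Reachable graph of P (5 states):
  m0 = c.b.c.(0 | 0 + b.0) → —c→ m1
  m1 = b.c.(0 | 0 + b.0) → —b→ m2
  m2 = c.(0 | 0 + b.0) → —c→ m3
  m3 = 0 | 0 + b.0 → —b→ m4
  m4 = 0 → ·
Reachable graph of Q (4 states):
  n0 = c.b.c.(0 | 0 + 0) → —c→ n1
  n1 = b.c.(0 | 0 + 0) → —b→ n2
  n2 = c.(0 | 0 + 0) → —c→ n3
  n3 = 0 | 0 + 0 → ·
Trace ⟨cbcb⟩ through P, begin at {m0}:
  [1] c ⇒ {m1}
  [2] b ⇒ {m2}
  [3] c ⇒ {m3}
  [4] b ⇒ {m4}
  — P admits the full trace.
Trace ⟨cbcb⟩ through Q, begin at {n0}:
  [1] c ⇒ {n1}
  [2] b ⇒ {n2}
  [3] c ⇒ {n3}
  [4] b ⇒ ∅  — Q cannot continue

cbcb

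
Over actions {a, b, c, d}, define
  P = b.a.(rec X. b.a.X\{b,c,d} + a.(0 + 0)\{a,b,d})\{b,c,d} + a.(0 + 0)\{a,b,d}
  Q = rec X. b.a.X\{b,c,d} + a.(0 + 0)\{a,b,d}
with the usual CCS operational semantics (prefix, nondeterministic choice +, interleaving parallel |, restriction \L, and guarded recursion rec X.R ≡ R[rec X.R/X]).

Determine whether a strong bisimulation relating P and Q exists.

YES

LTS(P): 5 reachable states
  u0 = b.a.(rec X. b.a.X\{b,c,d} + a.(0 + 0)\{a,b,d})\{b,c,d} + a.(0 + 0)\{a,b,d} has moves —a→ u1, —b→ u2
  u1 = (0 + 0)\{a,b,d} has moves stopped
  u2 = a.(rec X. b.a.X\{b,c,d} + a.(0 + 0)\{a,b,d})\{b,c,d} has moves —a→ u3
  u3 = (rec X. b.a.X\{b,c,d} + a.(0 + 0)\{a,b,d})\{b,c,d} has moves —a→ u4
  u4 = (0 + 0)\{a,b,d}\{b,c,d} has moves stopped
LTS(Q): 5 reachable states
  v0 = rec X. b.a.X\{b,c,d} + a.(0 + 0)\{a,b,d} has moves —a→ v1, —b→ v2
  v1 = (0 + 0)\{a,b,d} has moves stopped
  v2 = a.(rec X. b.a.X\{b,c,d} + a.(0 + 0)\{a,b,d})\{b,c,d} has moves —a→ v3
  v3 = (rec X. b.a.X\{b,c,d} + a.(0 + 0)\{a,b,d})\{b,c,d} has moves —a→ v4
  v4 = (0 + 0)\{a,b,d}\{b,c,d} has moves stopped
Bisimilarity quotient blocks:
  B0 = {u0, v0}
  B1 = {u1, u4, v1, v4}
  B2 = {u2, v2}
  B3 = {u3, v3}
u0 ∈ B0, v0 ∈ B0 → same block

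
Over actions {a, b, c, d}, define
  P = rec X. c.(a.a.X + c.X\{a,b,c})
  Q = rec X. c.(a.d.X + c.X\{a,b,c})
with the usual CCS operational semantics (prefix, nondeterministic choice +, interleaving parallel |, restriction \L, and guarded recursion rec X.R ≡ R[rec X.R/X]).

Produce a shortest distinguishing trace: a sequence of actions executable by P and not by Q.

LTS(P): 4 reachable states
  p0 = rec X. c.(a.a.X + c.X\{a,b,c}) :: —c→ p1
  p1 = a.a.(rec X. c.(a.a.X + c.X\{a,b,c})) + c.(rec X. c.(a.a.X + c.X\{a,b,c}))\{a,b,c} :: —a→ p2, —c→ p3
  p2 = a.(rec X. c.(a.a.X + c.X\{a,b,c})) :: —a→ p0
  p3 = (rec X. c.(a.a.X + c.X\{a,b,c}))\{a,b,c} :: ∅
LTS(Q): 4 reachable states
  q0 = rec X. c.(a.d.X + c.X\{a,b,c}) :: —c→ q1
  q1 = a.d.(rec X. c.(a.d.X + c.X\{a,b,c})) + c.(rec X. c.(a.d.X + c.X\{a,b,c}))\{a,b,c} :: —a→ q2, —c→ q3
  q2 = d.(rec X. c.(a.d.X + c.X\{a,b,c})) :: —d→ q0
  q3 = (rec X. c.(a.d.X + c.X\{a,b,c}))\{a,b,c} :: ∅
Executing caa from P (initial set {p0}):
  after c @ step 1: {p1}
  after a @ step 2: {p2}
  after a @ step 3: {p0}
  P completes σ.
Executing caa from Q (initial set {q0}):
  after c @ step 1: {q1}
  after a @ step 2: {q2}
  after a @ step 3: no successor for Q

caa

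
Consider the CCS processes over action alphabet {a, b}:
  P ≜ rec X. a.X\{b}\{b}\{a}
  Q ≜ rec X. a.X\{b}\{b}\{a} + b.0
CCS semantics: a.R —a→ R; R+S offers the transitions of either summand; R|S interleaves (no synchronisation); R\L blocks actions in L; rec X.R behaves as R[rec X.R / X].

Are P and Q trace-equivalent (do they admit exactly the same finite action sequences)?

NO — witness ⟨b⟩

Reachable graph of P (2 states):
  m0 = rec X. a.X\{b}\{b}\{a} ⊢ ··a··> m1
  m1 = (rec X. a.X\{b}\{b}\{a})\{b}\{b}\{a} ⊢ ·
Reachable graph of Q (3 states):
  n0 = rec X. a.X\{b}\{b}\{a} + b.0 ⊢ ··a··> n1, ··b··> n2
  n1 = (rec X. a.X\{b}\{b}\{a} + b.0)\{b}\{b}\{a} ⊢ ·
  n2 = 0 ⊢ ·
Executing b from Q (initial set {n0}):
  after b @ step 1: {n2}
  — Q admits the full trace.
Executing b from P (initial set {m0}):
  after b @ step 1: ∅ (P stuck)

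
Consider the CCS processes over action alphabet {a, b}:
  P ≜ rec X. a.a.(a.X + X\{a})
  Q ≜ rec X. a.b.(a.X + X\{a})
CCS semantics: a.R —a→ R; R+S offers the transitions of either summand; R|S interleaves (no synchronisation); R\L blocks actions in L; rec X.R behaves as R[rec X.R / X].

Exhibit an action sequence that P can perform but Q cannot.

aa

Reachable graph of P (3 states):
  p0 = rec X. a.a.(a.X + X\{a}) | --a--▸ p1
  p1 = a.(a.(rec X. a.a.(a.X + X\{a})) + (rec X. a.a.(a.X + X\{a}))\{a}) | --a--▸ p2
  p2 = a.(rec X. a.a.(a.X + X\{a})) + (rec X. a.a.(a.X + X\{a}))\{a} | --a--▸ p0
Reachable graph of Q (3 states):
  q0 = rec X. a.b.(a.X + X\{a}) | --a--▸ q1
  q1 = b.(a.(rec X. a.b.(a.X + X\{a})) + (rec X. a.b.(a.X + X\{a}))\{a}) | --b--▸ q2
  q2 = a.(rec X. a.b.(a.X + X\{a})) + (rec X. a.b.(a.X + X\{a}))\{a} | --a--▸ q0
Executing aa from P (initial set {p0}):
  step 1 (a): {p1}
  step 2 (a): {p2}
  P completes σ.
Executing aa from Q (initial set {q0}):
  step 1 (a): {q1}
  step 2 (a): no successor for Q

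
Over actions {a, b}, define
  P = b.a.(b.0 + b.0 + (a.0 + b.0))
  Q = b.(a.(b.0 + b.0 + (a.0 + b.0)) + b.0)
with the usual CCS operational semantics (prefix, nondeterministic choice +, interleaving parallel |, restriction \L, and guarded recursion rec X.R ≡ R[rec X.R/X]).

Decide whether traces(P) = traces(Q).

trace-distinct — witness ⟨bb⟩

LTS(P): 4 reachable states
  u0 = b.a.(b.0 + b.0 + (a.0 + b.0)) ⊢ -b-> u1
  u1 = a.(b.0 + b.0 + (a.0 + b.0)) ⊢ -a-> u2
  u2 = b.0 + b.0 + (a.0 + b.0) ⊢ -a-> u3, -b-> u3
  u3 = 0 ⊢ stopped
LTS(Q): 4 reachable states
  v0 = b.(a.(b.0 + b.0 + (a.0 + b.0)) + b.0) ⊢ -b-> v1
  v1 = a.(b.0 + b.0 + (a.0 + b.0)) + b.0 ⊢ -a-> v2, -b-> v3
  v2 = b.0 + b.0 + (a.0 + b.0) ⊢ -a-> v3, -b-> v3
  v3 = 0 ⊢ stopped
Executing bb from Q (initial set {v0}):
  [1] b ⇒ {v1}
  [2] b ⇒ {v3}
  ✓ Q
Executing bb from P (initial set {u0}):
  [1] b ⇒ {u1}
  [2] b ⇒ no successor for P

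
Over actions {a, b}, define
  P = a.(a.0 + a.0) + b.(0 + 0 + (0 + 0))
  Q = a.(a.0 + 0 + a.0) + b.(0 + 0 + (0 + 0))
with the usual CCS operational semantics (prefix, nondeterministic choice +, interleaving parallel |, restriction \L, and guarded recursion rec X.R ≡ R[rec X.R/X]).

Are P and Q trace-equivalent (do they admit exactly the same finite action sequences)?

trace-equivalent

P's transition system — 4 states:
  u0 = a.(a.0 + a.0) + b.(0 + 0 + (0 + 0)) → --a--▸ u1, --b--▸ u2
  u1 = a.0 + a.0 → --a--▸ u3
  u2 = 0 + 0 + (0 + 0) → (no moves)
  u3 = 0 → (no moves)
Q's transition system — 4 states:
  v0 = a.(a.0 + 0 + a.0) + b.(0 + 0 + (0 + 0)) → --a--▸ v1, --b--▸ v2
  v1 = a.0 + 0 + a.0 → --a--▸ v3
  v2 = 0 + 0 + (0 + 0) → (no moves)
  v3 = 0 → (no moves)
Bisimilarity quotient blocks:
  B0 = {u0, v0}
  B1 = {u1, v1}
  B2 = {u2, u3, v2, v3}
u0 ∈ B0, v0 ∈ B0 → same block
Bisimilar ⇒ trace-equivalent.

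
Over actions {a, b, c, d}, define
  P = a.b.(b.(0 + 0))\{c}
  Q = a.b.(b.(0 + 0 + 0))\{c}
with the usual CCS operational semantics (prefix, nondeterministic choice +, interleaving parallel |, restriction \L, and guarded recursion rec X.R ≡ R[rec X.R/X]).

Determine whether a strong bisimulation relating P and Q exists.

Reachable graph of P (4 states):
  u0 = a.b.(b.(0 + 0))\{c} has moves --a--▸ u1
  u1 = b.(b.(0 + 0))\{c} has moves --b--▸ u2
  u2 = (b.(0 + 0))\{c} has moves --b--▸ u3
  u3 = (0 + 0)\{c} has moves stopped
Reachable graph of Q (4 states):
  v0 = a.b.(b.(0 + 0 + 0))\{c} has moves --a--▸ v1
  v1 = b.(b.(0 + 0 + 0))\{c} has moves --b--▸ v2
  v2 = (b.(0 + 0 + 0))\{c} has moves --b--▸ v3
  v3 = (0 + 0 + 0)\{c} has moves stopped
Partition-refinement fixed point:
  B0 = {u0, v0}
  B1 = {u1, v1}
  B2 = {u2, v2}
  B3 = {u3, v3}
u0 ∈ B0, v0 ∈ B0 → same block

YES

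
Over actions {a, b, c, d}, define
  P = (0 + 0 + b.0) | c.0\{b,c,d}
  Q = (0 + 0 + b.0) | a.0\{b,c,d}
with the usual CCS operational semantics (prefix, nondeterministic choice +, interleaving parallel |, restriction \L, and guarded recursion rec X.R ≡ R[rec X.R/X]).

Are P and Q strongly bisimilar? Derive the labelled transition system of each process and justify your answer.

P ≁ Q

P's transition system — 4 states:
  m0 = (0 + 0 + b.0) | c.0\{b,c,d} :: —b→ m1, —c→ m2
  m1 = 0 | c.0\{b,c,d} :: —c→ m3
  m2 = (0 + 0 + b.0) | 0\{b,c,d} :: —b→ m3
  m3 = 0 | 0\{b,c,d} :: stopped
Q's transition system — 4 states:
  n0 = (0 + 0 + b.0) | a.0\{b,c,d} :: —a→ n1, —b→ n2
  n1 = (0 + 0 + b.0) | 0\{b,c,d} :: —b→ n3
  n2 = 0 | a.0\{b,c,d} :: —a→ n3
  n3 = 0 | 0\{b,c,d} :: stopped
Bisimilarity quotient blocks:
  B0 = {m0}
  B1 = {m2, n1}
  B2 = {m3, n3}
  B3 = {m1}
  B4 = {n0}
  B5 = {n2}
m0 ∈ B0, n0 ∈ B4 → different blocks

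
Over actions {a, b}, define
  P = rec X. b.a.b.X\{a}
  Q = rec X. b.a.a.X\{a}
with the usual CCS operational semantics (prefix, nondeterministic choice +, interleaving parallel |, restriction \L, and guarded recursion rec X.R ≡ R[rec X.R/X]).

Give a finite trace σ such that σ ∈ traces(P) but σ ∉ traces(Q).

bab

Reachable graph of P (5 states):
  s0 = rec X. b.a.b.X\{a} | —b→ s1
  s1 = a.b.(rec X. b.a.b.X\{a})\{a} | —a→ s2
  s2 = b.(rec X. b.a.b.X\{a})\{a} | —b→ s3
  s3 = (rec X. b.a.b.X\{a})\{a} | —b→ s4
  s4 = (a.b.(rec X. b.a.b.X\{a})\{a})\{a} | stopped
Reachable graph of Q (5 states):
  t0 = rec X. b.a.a.X\{a} | —b→ t1
  t1 = a.a.(rec X. b.a.a.X\{a})\{a} | —a→ t2
  t2 = a.(rec X. b.a.a.X\{a})\{a} | —a→ t3
  t3 = (rec X. b.a.a.X\{a})\{a} | —b→ t4
  t4 = (a.a.(rec X. b.a.a.X\{a})\{a})\{a} | stopped
Trace ⟨bab⟩ through P, begin at {s0}:
  after b @ step 1: {s1}
  after a @ step 2: {s2}
  after b @ step 3: {s3}
  ✓ P
Trace ⟨bab⟩ through Q, begin at {t0}:
  after b @ step 1: {t1}
  after a @ step 2: {t2}
  after b @ step 3: ∅ (Q stuck)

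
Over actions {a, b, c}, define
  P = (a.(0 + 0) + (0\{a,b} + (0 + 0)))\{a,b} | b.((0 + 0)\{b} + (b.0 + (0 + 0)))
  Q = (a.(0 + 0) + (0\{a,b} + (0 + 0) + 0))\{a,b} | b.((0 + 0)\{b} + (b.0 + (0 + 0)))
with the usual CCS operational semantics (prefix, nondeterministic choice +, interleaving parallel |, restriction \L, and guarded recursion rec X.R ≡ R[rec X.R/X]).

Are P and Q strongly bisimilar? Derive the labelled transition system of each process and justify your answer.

P's transition system — 3 states:
  u0 = (a.(0 + 0) + (0\{a,b} + (0 + 0)))\{a,b} | b.((0 + 0)\{b} + (b.0 + (0 + 0))) has moves -b-> u1
  u1 = (a.(0 + 0) + (0\{a,b} + (0 + 0)))\{a,b} | ((0 + 0)\{b} + (b.0 + (0 + 0))) has moves -b-> u2
  u2 = (a.(0 + 0) + (0\{a,b} + (0 + 0)))\{a,b} | 0 has moves ·
Q's transition system — 3 states:
  v0 = (a.(0 + 0) + (0\{a,b} + (0 + 0) + 0))\{a,b} | b.((0 + 0)\{b} + (b.0 + (0 + 0))) has moves -b-> v1
  v1 = (a.(0 + 0) + (0\{a,b} + (0 + 0) + 0))\{a,b} | ((0 + 0)\{b} + (b.0 + (0 + 0))) has moves -b-> v2
  v2 = (a.(0 + 0) + (0\{a,b} + (0 + 0) + 0))\{a,b} | 0 has moves ·
Coarsest stable partition (strong bisimilarity classes):
  B0 = {u0, v0}
  B1 = {u1, v1}
  B2 = {u2, v2}
u0 ∈ B0, v0 ∈ B0 → same block

bisimilar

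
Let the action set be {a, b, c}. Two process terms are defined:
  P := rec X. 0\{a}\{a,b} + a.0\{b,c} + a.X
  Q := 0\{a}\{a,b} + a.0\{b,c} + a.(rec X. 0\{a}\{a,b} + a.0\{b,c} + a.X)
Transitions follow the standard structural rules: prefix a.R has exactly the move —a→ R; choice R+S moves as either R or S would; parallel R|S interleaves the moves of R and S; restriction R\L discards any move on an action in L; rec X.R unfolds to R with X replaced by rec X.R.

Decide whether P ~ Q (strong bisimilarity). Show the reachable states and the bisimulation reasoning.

Reachable graph of P (2 states):
  m0 = rec X. 0\{a}\{a,b} + a.0\{b,c} + a.X ⊢ =a=> m0, =a=> m1
  m1 = 0\{b,c} ⊢ (no moves)
Reachable graph of Q (3 states):
  n0 = 0\{a}\{a,b} + a.0\{b,c} + a.(rec X. 0\{a}\{a,b} + a.0\{b,c} + a.X) ⊢ =a=> n1, =a=> n2
  n1 = 0\{b,c} ⊢ (no moves)
  n2 = rec X. 0\{a}\{a,b} + a.0\{b,c} + a.X ⊢ =a=> n1, =a=> n2
Bisimilarity quotient blocks:
  B0 = {m0, n0, n2}
  B1 = {m1, n1}
m0 ∈ B0, n0 ∈ B0 → same block

YES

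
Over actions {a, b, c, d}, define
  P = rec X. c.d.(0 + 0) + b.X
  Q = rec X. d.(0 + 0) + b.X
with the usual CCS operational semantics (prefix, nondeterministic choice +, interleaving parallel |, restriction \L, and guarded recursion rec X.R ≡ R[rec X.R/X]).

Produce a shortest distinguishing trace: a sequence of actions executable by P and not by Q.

c

LTS(P): 3 reachable states
  m0 = rec X. c.d.(0 + 0) + b.X | ··b··> m0, ··c··> m1
  m1 = d.(0 + 0) | ··d··> m2
  m2 = 0 + 0 | ·
LTS(Q): 2 reachable states
  n0 = rec X. d.(0 + 0) + b.X | ··b··> n0, ··d··> n1
  n1 = 0 + 0 | ·
Executing c from P (initial set {m0}):
  after c @ step 1: {m1}
  P completes σ.
Executing c from Q (initial set {n0}):
  after c @ step 1: ∅  — Q cannot continue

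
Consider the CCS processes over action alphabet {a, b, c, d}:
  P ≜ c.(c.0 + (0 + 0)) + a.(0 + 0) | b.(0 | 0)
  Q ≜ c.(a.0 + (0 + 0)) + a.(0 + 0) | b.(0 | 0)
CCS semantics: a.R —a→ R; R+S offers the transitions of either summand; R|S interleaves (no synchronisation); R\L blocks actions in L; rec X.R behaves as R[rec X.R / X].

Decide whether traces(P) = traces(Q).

P's transition system — 6 states:
  s0 = c.(c.0 + (0 + 0)) + a.(0 + 0) | b.(0 | 0) :: —a→ s1, —b→ s2, —c→ s3
  s1 = (0 + 0) | b.(0 | 0) :: —b→ s4
  s2 = a.(0 + 0) | (0 | 0) :: —a→ s4
  s3 = c.0 + (0 + 0) :: —c→ s5
  s4 = (0 + 0) | (0 | 0) :: ∅
  s5 = 0 :: ∅
Q's transition system — 6 states:
  t0 = c.(a.0 + (0 + 0)) + a.(0 + 0) | b.(0 | 0) :: —a→ t1, —b→ t2, —c→ t3
  t1 = (0 + 0) | b.(0 | 0) :: —b→ t4
  t2 = a.(0 + 0) | (0 | 0) :: —a→ t4
  t3 = a.0 + (0 + 0) :: —a→ t5
  t4 = (0 + 0) | (0 | 0) :: ∅
  t5 = 0 :: ∅
Trace ⟨cc⟩ through P, begin at {s0}:
  step 1 (c): {s3}
  step 2 (c): {s5}
  P completes σ.
Trace ⟨cc⟩ through Q, begin at {t0}:
  step 1 (c): {t3}
  step 2 (c): ∅ (Q stuck)

traces(P) ≠ traces(Q) — witness ⟨cc⟩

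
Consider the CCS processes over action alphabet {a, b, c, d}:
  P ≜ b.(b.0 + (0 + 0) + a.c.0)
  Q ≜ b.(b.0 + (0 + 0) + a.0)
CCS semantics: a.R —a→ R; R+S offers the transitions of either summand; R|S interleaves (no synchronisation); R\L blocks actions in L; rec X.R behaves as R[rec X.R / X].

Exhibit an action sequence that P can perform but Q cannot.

bac

Reachable graph of P (4 states):
  m0 = b.(b.0 + (0 + 0) + a.c.0) ⊢ =b=> m1
  m1 = b.0 + (0 + 0) + a.c.0 ⊢ =a=> m2, =b=> m3
  m2 = c.0 ⊢ =c=> m3
  m3 = 0 ⊢ (no moves)
Reachable graph of Q (3 states):
  n0 = b.(b.0 + (0 + 0) + a.0) ⊢ =b=> n1
  n1 = b.0 + (0 + 0) + a.0 ⊢ =a=> n2, =b=> n2
  n2 = 0 ⊢ (no moves)
Run σ = ⟨bac⟩ on P: start {m0}
  step 1 (b): {m1}
  step 2 (a): {m2}
  step 3 (c): {m3}
  ✓ P
Run σ = ⟨bac⟩ on Q: start {n0}
  step 1 (b): {n1}
  step 2 (a): {n2}
  step 3 (c): no successor for Q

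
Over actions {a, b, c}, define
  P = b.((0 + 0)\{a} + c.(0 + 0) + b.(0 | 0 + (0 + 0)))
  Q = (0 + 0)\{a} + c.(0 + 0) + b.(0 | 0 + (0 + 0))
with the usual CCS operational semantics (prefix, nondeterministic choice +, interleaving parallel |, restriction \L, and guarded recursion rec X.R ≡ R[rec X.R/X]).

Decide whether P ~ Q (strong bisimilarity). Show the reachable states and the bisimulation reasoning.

LTS(P): 4 reachable states
  s0 = b.((0 + 0)\{a} + c.(0 + 0) + b.(0 | 0 + (0 + 0))) → --b--▸ s1
  s1 = (0 + 0)\{a} + c.(0 + 0) + b.(0 | 0 + (0 + 0)) → --b--▸ s2, --c--▸ s3
  s2 = 0 | 0 + (0 + 0) → ·
  s3 = 0 + 0 → ·
LTS(Q): 3 reachable states
  t0 = (0 + 0)\{a} + c.(0 + 0) + b.(0 | 0 + (0 + 0)) → --b--▸ t1, --c--▸ t2
  t1 = 0 | 0 + (0 + 0) → ·
  t2 = 0 + 0 → ·
Bisimilarity quotient blocks:
  B0 = {s0}
  B1 = {s1, t0}
  B2 = {s2, s3, t1, t2}
s0 ∈ B0, t0 ∈ B1 → different blocks

not bisimilar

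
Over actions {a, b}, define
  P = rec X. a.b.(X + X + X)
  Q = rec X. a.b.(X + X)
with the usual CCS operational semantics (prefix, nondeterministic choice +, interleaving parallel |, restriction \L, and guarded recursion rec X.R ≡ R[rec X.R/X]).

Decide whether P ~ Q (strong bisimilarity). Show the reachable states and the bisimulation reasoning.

bisimilar

LTS(P): 3 reachable states
  m0 = rec X. a.b.(X + X + X) :: —a→ m1
  m1 = b.((rec X. a.b.(X + X + X)) + (rec X. a.b.(X + X + X)) + (rec X. a.b.(X + X + X))) :: —b→ m2
  m2 = (rec X. a.b.(X + X + X)) + (rec X. a.b.(X + X + X)) + (rec X. a.b.(X + X + X)) :: —a→ m1
LTS(Q): 3 reachable states
  n0 = rec X. a.b.(X + X) :: —a→ n1
  n1 = b.((rec X. a.b.(X + X)) + (rec X. a.b.(X + X))) :: —b→ n2
  n2 = (rec X. a.b.(X + X)) + (rec X. a.b.(X + X)) :: —a→ n1
Bisimilarity quotient blocks:
  B0 = {m0, m2, n0, n2}
  B1 = {m1, n1}
m0 ∈ B0, n0 ∈ B0 → same block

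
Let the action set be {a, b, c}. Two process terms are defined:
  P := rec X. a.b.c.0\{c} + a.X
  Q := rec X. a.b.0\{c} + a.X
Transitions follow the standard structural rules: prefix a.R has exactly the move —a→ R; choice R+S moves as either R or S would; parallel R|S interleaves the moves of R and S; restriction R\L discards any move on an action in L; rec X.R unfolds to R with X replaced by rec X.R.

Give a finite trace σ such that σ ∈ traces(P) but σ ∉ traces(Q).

Reachable graph of P (4 states):
  s0 = rec X. a.b.c.0\{c} + a.X has moves =a=> s0, =a=> s1
  s1 = b.c.0\{c} has moves =b=> s2
  s2 = c.0\{c} has moves =c=> s3
  s3 = 0\{c} has moves deadlocked
Reachable graph of Q (3 states):
  t0 = rec X. a.b.0\{c} + a.X has moves =a=> t0, =a=> t1
  t1 = b.0\{c} has moves =b=> t2
  t2 = 0\{c} has moves deadlocked
Run σ = ⟨abc⟩ on P: start {s0}
  [1] a ⇒ {s0, s1}
  [2] b ⇒ {s2}
  [3] c ⇒ {s3}
  ✓ P
Run σ = ⟨abc⟩ on Q: start {t0}
  [1] a ⇒ {t0, t1}
  [2] b ⇒ {t2}
  [3] c ⇒ ∅ (Q stuck)

abc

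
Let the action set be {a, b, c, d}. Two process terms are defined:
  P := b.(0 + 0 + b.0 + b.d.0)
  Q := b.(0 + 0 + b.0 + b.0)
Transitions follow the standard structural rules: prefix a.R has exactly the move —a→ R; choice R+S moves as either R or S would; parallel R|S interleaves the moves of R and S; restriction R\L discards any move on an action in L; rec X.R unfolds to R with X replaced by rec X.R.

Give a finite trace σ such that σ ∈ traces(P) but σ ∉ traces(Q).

bbd

P's transition system — 4 states:
  u0 = b.(0 + 0 + b.0 + b.d.0) | =b=> u1
  u1 = 0 + 0 + b.0 + b.d.0 | =b=> u2, =b=> u3
  u2 = 0 | deadlocked
  u3 = d.0 | =d=> u2
Q's transition system — 3 states:
  v0 = b.(0 + 0 + b.0 + b.0) | =b=> v1
  v1 = 0 + 0 + b.0 + b.0 | =b=> v2
  v2 = 0 | deadlocked
Trace ⟨bbd⟩ through P, begin at {u0}:
  after b @ step 1: {u1}
  after b @ step 2: {u2, u3}
  after d @ step 3: {u2}
  ✓ P
Trace ⟨bbd⟩ through Q, begin at {v0}:
  after b @ step 1: {v1}
  after b @ step 2: {v2}
  after d @ step 3: ∅  — Q cannot continue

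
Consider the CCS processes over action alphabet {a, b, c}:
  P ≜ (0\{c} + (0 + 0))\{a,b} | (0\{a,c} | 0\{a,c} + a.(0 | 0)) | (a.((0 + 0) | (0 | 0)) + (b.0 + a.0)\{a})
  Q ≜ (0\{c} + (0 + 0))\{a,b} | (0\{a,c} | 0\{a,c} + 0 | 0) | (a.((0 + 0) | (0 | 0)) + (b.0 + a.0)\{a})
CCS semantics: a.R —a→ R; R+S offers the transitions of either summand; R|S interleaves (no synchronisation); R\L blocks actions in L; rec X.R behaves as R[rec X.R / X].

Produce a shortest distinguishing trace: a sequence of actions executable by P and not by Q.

LTS(P): 6 reachable states
  s0 = (0\{c} + (0 + 0))\{a,b} | (0\{a,c} | 0\{a,c} + a.(0 | 0)) | (a.((0 + 0) | (0 | 0)) + (b.0 + a.0)\{a}) → ··a··> s1, ··a··> s2, ··b··> s3
  s1 = (0\{c} + (0 + 0))\{a,b} | (0 | 0) | (a.((0 + 0) | (0 | 0)) + (b.0 + a.0)\{a}) → ··a··> s4, ··b··> s5
  s2 = (0\{c} + (0 + 0))\{a,b} | (0\{a,c} | 0\{a,c} + a.(0 | 0)) | ((0 + 0) | (0 | 0)) → ··a··> s4
  s3 = (0\{c} + (0 + 0))\{a,b} | (0\{a,c} | 0\{a,c} + a.(0 | 0)) | 0\{a} → ··a··> s5
  s4 = (0\{c} + (0 + 0))\{a,b} | (0 | 0) | ((0 + 0) | (0 | 0)) → ·
  s5 = (0\{c} + (0 + 0))\{a,b} | (0 | 0) | 0\{a} → ·
LTS(Q): 3 reachable states
  t0 = (0\{c} + (0 + 0))\{a,b} | (0\{a,c} | 0\{a,c} + 0 | 0) | (a.((0 + 0) | (0 | 0)) + (b.0 + a.0)\{a}) → ··a··> t1, ··b··> t2
  t1 = (0\{c} + (0 + 0))\{a,b} | (0\{a,c} | 0\{a,c} + 0 | 0) | ((0 + 0) | (0 | 0)) → ·
  t2 = (0\{c} + (0 + 0))\{a,b} | (0\{a,c} | 0\{a,c} + 0 | 0) | 0\{a} → ·
Executing aa from P (initial set {s0}):
  step 1 (a): {s1, s2}
  step 2 (a): {s4}
  P completes σ.
Executing aa from Q (initial set {t0}):
  step 1 (a): {t1}
  step 2 (a): ∅ (Q stuck)

aa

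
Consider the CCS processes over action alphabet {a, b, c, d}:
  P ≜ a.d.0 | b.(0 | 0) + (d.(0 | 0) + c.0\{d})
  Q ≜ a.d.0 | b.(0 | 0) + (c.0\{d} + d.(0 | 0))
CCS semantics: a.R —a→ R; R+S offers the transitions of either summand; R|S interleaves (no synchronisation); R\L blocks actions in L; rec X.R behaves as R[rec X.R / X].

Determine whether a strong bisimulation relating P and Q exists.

LTS(P): 8 reachable states
  s0 = a.d.0 | b.(0 | 0) + (d.(0 | 0) + c.0\{d}) → -a-> s1, -b-> s2, -c-> s3, -d-> s4
  s1 = d.0 | b.(0 | 0) → -b-> s5, -d-> s6
  s2 = a.d.0 | (0 | 0) → -a-> s5
  s3 = 0\{d} → deadlocked
  s4 = 0 | 0 → deadlocked
  s5 = d.0 | (0 | 0) → -d-> s7
  s6 = 0 | b.(0 | 0) → -b-> s7
  s7 = 0 | (0 | 0) → deadlocked
LTS(Q): 8 reachable states
  t0 = a.d.0 | b.(0 | 0) + (c.0\{d} + d.(0 | 0)) → -a-> t1, -b-> t2, -c-> t3, -d-> t4
  t1 = d.0 | b.(0 | 0) → -b-> t5, -d-> t6
  t2 = a.d.0 | (0 | 0) → -a-> t5
  t3 = 0\{d} → deadlocked
  t4 = 0 | 0 → deadlocked
  t5 = d.0 | (0 | 0) → -d-> t7
  t6 = 0 | b.(0 | 0) → -b-> t7
  t7 = 0 | (0 | 0) → deadlocked
Partition-refinement fixed point:
  B0 = {s0, t0}
  B1 = {s3, s4, s7, t3, t4, t7}
  B2 = {s2, t2}
  B3 = {s5, t5}
  B4 = {s1, t1}
  B5 = {s6, t6}
s0 ∈ B0, t0 ∈ B0 → same block

YES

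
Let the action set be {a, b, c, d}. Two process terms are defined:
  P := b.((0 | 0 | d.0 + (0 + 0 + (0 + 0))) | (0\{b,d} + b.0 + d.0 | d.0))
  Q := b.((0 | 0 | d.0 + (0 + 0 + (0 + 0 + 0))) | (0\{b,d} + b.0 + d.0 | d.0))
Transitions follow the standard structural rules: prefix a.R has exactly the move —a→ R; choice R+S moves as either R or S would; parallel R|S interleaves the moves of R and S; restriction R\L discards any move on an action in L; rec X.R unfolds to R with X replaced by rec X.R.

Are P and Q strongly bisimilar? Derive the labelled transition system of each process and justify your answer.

YES

Reachable graph of P (11 states):
  p0 = b.((0 | 0 | d.0 + (0 + 0 + (0 + 0))) | (0\{b,d} + b.0 + d.0 | d.0)) → --b--▸ p1
  p1 = (0 | 0 | d.0 + (0 + 0 + (0 + 0))) | (0\{b,d} + b.0 + d.0 | d.0) → --b--▸ p2, --d--▸ p3, --d--▸ p4, --d--▸ p5
  p2 = (0 | 0 | d.0 + (0 + 0 + (0 + 0))) | 0 → --d--▸ p6
  p3 = (0 | 0 | d.0 + (0 + 0 + (0 + 0))) | (0 | d.0) → --d--▸ p7, --d--▸ p8
  p4 = (0 | 0 | d.0 + (0 + 0 + (0 + 0))) | (d.0 | 0) → --d--▸ p7, --d--▸ p9
  p5 = 0 | 0 | 0 | (0\{b,d} + b.0 + d.0 | d.0) → --b--▸ p6, --d--▸ p8, --d--▸ p9
  p6 = 0 | 0 | 0 | 0 → deadlocked
  p7 = (0 | 0 | d.0 + (0 + 0 + (0 + 0))) | (0 | 0) → --d--▸ p10
  p8 = 0 | 0 | 0 | (0 | d.0) → --d--▸ p10
  p9 = 0 | 0 | 0 | (d.0 | 0) → --d--▸ p10
  p10 = 0 | 0 | 0 | (0 | 0) → deadlocked
Reachable graph of Q (11 states):
  q0 = b.((0 | 0 | d.0 + (0 + 0 + (0 + 0 + 0))) | (0\{b,d} + b.0 + d.0 | d.0)) → --b--▸ q1
  q1 = (0 | 0 | d.0 + (0 + 0 + (0 + 0 + 0))) | (0\{b,d} + b.0 + d.0 | d.0) → --b--▸ q2, --d--▸ q3, --d--▸ q4, --d--▸ q5
  q2 = (0 | 0 | d.0 + (0 + 0 + (0 + 0 + 0))) | 0 → --d--▸ q6
  q3 = (0 | 0 | d.0 + (0 + 0 + (0 + 0 + 0))) | (0 | d.0) → --d--▸ q7, --d--▸ q8
  q4 = (0 | 0 | d.0 + (0 + 0 + (0 + 0 + 0))) | (d.0 | 0) → --d--▸ q7, --d--▸ q9
  q5 = 0 | 0 | 0 | (0\{b,d} + b.0 + d.0 | d.0) → --b--▸ q6, --d--▸ q8, --d--▸ q9
  q6 = 0 | 0 | 0 | 0 → deadlocked
  q7 = (0 | 0 | d.0 + (0 + 0 + (0 + 0 + 0))) | (0 | 0) → --d--▸ q10
  q8 = 0 | 0 | 0 | (0 | d.0) → --d--▸ q10
  q9 = 0 | 0 | 0 | (d.0 | 0) → --d--▸ q10
  q10 = 0 | 0 | 0 | (0 | 0) → deadlocked
Bisimilarity quotient blocks:
  B0 = {p0, q0}
  B1 = {p1, q1}
  B2 = {p3, p4, q3, q4}
  B3 = {p2, p7, p8, p9, q2, q7, q8, q9}
  B4 = {p10, p6, q10, q6}
  B5 = {p5, q5}
p0 ∈ B0, q0 ∈ B0 → same block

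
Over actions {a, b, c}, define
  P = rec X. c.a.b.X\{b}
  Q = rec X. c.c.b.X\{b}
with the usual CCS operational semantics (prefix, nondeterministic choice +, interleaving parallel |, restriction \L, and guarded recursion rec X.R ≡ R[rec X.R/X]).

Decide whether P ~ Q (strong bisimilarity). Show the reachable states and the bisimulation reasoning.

NO

Reachable graph of P (6 states):
  u0 = rec X. c.a.b.X\{b} :: -c-> u1
  u1 = a.b.(rec X. c.a.b.X\{b})\{b} :: -a-> u2
  u2 = b.(rec X. c.a.b.X\{b})\{b} :: -b-> u3
  u3 = (rec X. c.a.b.X\{b})\{b} :: -c-> u4
  u4 = (a.b.(rec X. c.a.b.X\{b})\{b})\{b} :: -a-> u5
  u5 = (b.(rec X. c.a.b.X\{b})\{b})\{b} :: ·
Reachable graph of Q (6 states):
  v0 = rec X. c.c.b.X\{b} :: -c-> v1
  v1 = c.b.(rec X. c.c.b.X\{b})\{b} :: -c-> v2
  v2 = b.(rec X. c.c.b.X\{b})\{b} :: -b-> v3
  v3 = (rec X. c.c.b.X\{b})\{b} :: -c-> v4
  v4 = (c.b.(rec X. c.c.b.X\{b})\{b})\{b} :: -c-> v5
  v5 = (b.(rec X. c.c.b.X\{b})\{b})\{b} :: ·
Partition-refinement fixed point:
  B0 = {u0}
  B1 = {u1}
  B2 = {u2}
  B3 = {u3}
  B4 = {u4}
  B5 = {u5, v5}
  B6 = {v0}
  B7 = {v1}
  B8 = {v2}
  B9 = {v3}
  B10 = {v4}
u0 ∈ B0, v0 ∈ B6 → different blocks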